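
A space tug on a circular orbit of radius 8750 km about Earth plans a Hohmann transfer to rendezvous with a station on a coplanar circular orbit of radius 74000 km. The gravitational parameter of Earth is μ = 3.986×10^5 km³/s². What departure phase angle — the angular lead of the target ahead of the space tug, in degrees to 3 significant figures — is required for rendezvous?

φ = 105°

Transfer-ellipse semi-major axis a_t = (r₁ + r₂)/2 = (8750 + 74000)/2 = 41375 km.
Transfer time t = π√(a_t³/μ) = 41880 s.
Target angular speed ω₂ = √(μ/r₂³) = 3.136×10^-5 rad/s.
Angle swept by the target during transfer: ω₂·t = 1.3134 rad = 75.25°.
Arrival is 180° from departure on the ellipse, so φ = 180° − 75.25° = 105°.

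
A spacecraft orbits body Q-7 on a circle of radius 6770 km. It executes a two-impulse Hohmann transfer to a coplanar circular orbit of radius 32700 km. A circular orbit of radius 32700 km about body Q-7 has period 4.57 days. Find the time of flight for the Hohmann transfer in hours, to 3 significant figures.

t = 25.7 hours

From Kepler's third law T² = 4π²r³/μ at r = 32700 km, T = 4.57 days = 4.57 × 86400 s = 3.94848×10^5 s: μ = 4π²r³/T² = 8854.07 km³/s².
The Hohmann ellipse has a_t = (r₁ + r₂)/2 = 19735 km.
By Kepler's third law the transfer-orbit period is T = 2π√(a_t³/μ), so t = T/2 = 92560 s.
Converting: 92560 s ÷ 3600 s/hour = 25.7 hours.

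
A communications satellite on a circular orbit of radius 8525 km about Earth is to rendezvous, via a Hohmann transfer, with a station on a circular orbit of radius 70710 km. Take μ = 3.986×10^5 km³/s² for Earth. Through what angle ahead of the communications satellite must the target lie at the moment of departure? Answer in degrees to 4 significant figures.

The Hohmann ellipse has a_t = (r₁ + r₂)/2 = 39617.5 km.
Transfer time t = π√(a_t³/μ) = 39238 s.
The target's mean motion on its circular orbit is ω₂ = √(μ/r₂³) = 3.3577×10^-5 rad/s.
Angle swept by the target during transfer: ω₂·t = 1.3175 rad = 75.49°.
Arrival is 180° from departure on the ellipse, so φ = 180° − 75.49° = 104.5°.

φ = 104.5°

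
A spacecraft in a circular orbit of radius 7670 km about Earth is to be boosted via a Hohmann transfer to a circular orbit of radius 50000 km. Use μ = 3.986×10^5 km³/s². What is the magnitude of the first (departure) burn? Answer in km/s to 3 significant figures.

Δv₁ = 2.28 km/s

Transfer-ellipse semi-major axis a_t = (r₁ + r₂)/2 = (7670 + 50000)/2 = 28835 km.
Circular speed at r = 7670 km: v_c = √(μ/r) = 7.209 km/s.
Transfer-orbit speed at the same r (vis-viva, a = a_t): v_t = √[μ(2/r − 1/a_t)] = 9.493 km/s.
Δv₁ = |v_t − v_c| = |9.493 − 7.209| = 2.284 km/s.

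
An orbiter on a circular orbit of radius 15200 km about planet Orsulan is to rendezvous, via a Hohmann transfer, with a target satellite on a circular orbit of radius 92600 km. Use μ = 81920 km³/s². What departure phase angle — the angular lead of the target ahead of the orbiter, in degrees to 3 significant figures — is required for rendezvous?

The Hohmann ellipse has a_t = (r₁ + r₂)/2 = 53900 km.
Transfer time t = π√(a_t³/μ) = 1.37353×10^5 s.
The target's mean motion on its circular orbit is ω₂ = √(μ/r₂³) = 1.01573×10^-5 rad/s.
Angle swept by the target during transfer: ω₂·t = 1.39514 rad = 79.94°.
Arrival is 180° from departure on the ellipse, so φ = 180° − 79.94° = 100°.

φ = 100°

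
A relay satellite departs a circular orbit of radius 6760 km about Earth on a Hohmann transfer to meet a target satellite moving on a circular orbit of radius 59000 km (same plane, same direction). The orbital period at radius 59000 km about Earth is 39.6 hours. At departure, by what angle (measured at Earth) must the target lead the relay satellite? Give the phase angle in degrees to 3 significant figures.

φ = 105°

From Kepler's third law T² = 4π²r³/μ at r = 59000 km, T = 39.6 hours = 39.6 × 3600 s = 1.4256×10^5 s: μ = 4π²r³/T² = 3.98952×10^5 km³/s².
Transfer-ellipse semi-major axis a_t = (r₁ + r₂)/2 = (6760 + 59000)/2 = 32880 km.
The half-period of the transfer ellipse is t = π√(a_t³/μ) = 29654.3 s.
Target angular speed ω₂ = √(μ/r₂³) = 4.40740×10^-5 rad/s.
Angle swept by the target during transfer: ω₂·t = 1.30698 rad = 74.88°.
Arrival is 180° from departure on the ellipse, so φ = 180° − 74.88° = 105°.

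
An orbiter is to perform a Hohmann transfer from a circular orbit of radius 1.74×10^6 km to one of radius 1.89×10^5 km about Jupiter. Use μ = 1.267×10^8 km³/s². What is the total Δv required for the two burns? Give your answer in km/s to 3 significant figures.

Δv = 13.6 km/s

Semi-major axis of the transfer orbit: a_t = (1.740×10^6 + 1.890×10^5)/2 = 9.645×10^5 km.
Circular speed at r₁: v₁ = √(μ/r₁) = √(1.267×10^8/1.740×10^6) = 8.533 km/s.
Transfer-orbit speed at r₁ (vis-viva): v_a = √[μ(2/r₁ − 1/a_t)] = 3.777 km/s.
First burn Δv₁ = |v_a − v₁| = 4.756 km/s.
At r₂, v₂ = √(μ/r₂) = 25.8915 km/s.
Transfer-orbit speed at r₂: v_p = √[μ(2/r₂ − 1/a_t)] = 34.7761 km/s.
Second burn Δv₂ = |v₂ − v_p| = 8.885 km/s.
Total Δv = Δv₁ + Δv₂ = 13.64 km/s.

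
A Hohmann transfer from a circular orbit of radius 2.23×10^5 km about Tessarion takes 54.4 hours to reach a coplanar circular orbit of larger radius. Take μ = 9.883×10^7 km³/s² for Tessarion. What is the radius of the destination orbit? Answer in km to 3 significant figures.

r₂ = 1.23×10^6 km

Transfer time t = 54.4 hours = 1.9584×10^5 s, and t = π√(a_t³/μ).
So a_t = (μ t²/π²)^(1/3) = (9.883×10^7 × (1.9584×10^5)² / π²)^(1/3) = 7.2688×10^5 km.
Since a_t = (r₁ + r₂)/2, r₂ = 2a_t − r₁ = 2×7.2688×10^5 − 2.230×10^5 = 1.23076×10^6 km.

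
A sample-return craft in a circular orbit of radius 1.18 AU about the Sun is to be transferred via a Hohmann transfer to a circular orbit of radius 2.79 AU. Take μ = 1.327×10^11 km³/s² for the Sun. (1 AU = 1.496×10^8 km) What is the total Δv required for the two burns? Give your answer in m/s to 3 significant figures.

In km: r₁ = 1.18 × 1.496×10^8 = 1.76528×10^8 km; r₂ = 2.79 × 1.496×10^8 = 4.17384×10^8 km.
Semi-major axis of the transfer orbit: a_t = (1.76528×10^8 + 4.17384×10^8)/2 = 2.96956×10^8 km.
Circular speed at r₁: v₁ = √(μ/r₁) = √(1.327×10^11/1.76528×10^8) = 27.418 km/s.
On the transfer ellipse at r₁, v² = μ(2/r − 1/a) gives v_p = √[μ(2/r₁ − 1/a_t)] = 32.505 km/s.
First burn Δv₁ = |v_p − v₁| = 5.087 km/s.
Circular speed at r₂: v₂ = √(μ/r₂) = 17.831 km/s.
Transfer-orbit speed at r₂: v_a = √[μ(2/r₂ − 1/a_t)] = 13.748 km/s.
Second burn Δv₂ = |v₂ − v_a| = 4.083 km/s.
Δv = Δv₁ + Δv₂ = 5.087 + 4.083 = 9.170 km/s.

Δv = 9170 m/s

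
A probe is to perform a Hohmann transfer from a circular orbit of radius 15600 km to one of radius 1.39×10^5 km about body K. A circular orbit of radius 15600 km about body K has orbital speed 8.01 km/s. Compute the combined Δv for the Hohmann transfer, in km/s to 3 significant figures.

Δv = 4.21 km/s

From the circular-orbit relation v² = μ/r at r = 15600 km: μ = v²r = (8.01)² × 15600 = 1.00090×10^6 km³/s².
Semi-major axis of the transfer orbit: a_t = (15600 + 1.390×10^5)/2 = 77300 km.
Circular speed at r₁: v₁ = √(μ/r₁) = √(1.00090×10^6/15600) = 8.0100 km/s.
Transfer-orbit speed at r₁ (v² = μ(2/r − 1/a)): v_p = √[μ(2/r₁ − 1/a_t)] = 10.741 km/s.
First burn Δv₁ = |v_p − v₁| = 2.731 km/s.
At r₂, v₂ = √(μ/r₂) = 2.683 km/s.
Transfer-orbit speed at r₂: v_a = √[μ(2/r₂ − 1/a_t)] = 1.205 km/s.
Second burn Δv₂ = |v₂ − v_a| = 1.478 km/s.
Total Δv = Δv₁ + Δv₂ = 4.209 km/s.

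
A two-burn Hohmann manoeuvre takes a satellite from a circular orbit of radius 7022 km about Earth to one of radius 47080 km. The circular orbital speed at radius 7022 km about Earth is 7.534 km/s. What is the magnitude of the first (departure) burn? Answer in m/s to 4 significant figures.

From the circular-orbit relation v² = μ/r at r = 7022 km: μ = v²r = (7.534)² × 7022 = 3.98577×10^5 km³/s².
The Hohmann ellipse has a_t = (r₁ + r₂)/2 = 27051 km.
On the circular orbit at r = 7022 km, v_c = √(μ/r) = 7.534 km/s.
Transfer-orbit speed at the same r (vis-viva, a = a_t): v_t = √[μ(2/r − 1/a_t)] = 9.939 km/s.
Δv₁ = |v_t − v_c| = |9.939 − 7.534| = 2.405 km/s.

Δv₁ = 2405 m/s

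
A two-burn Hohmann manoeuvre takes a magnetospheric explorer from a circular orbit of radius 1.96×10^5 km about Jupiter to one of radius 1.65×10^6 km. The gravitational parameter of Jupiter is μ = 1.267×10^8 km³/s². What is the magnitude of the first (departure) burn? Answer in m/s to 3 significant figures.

Semi-major axis of the transfer orbit: a_t = (1.960×10^5 + 1.650×10^6)/2 = 9.230×10^5 km.
On the circular orbit at r = 1.960×10^5 km, v_c = √(μ/r) = 25.425 km/s.
Transfer-orbit speed at the same r (vis-viva, a = a_t): v_t = √[μ(2/r − 1/a_t)] = 33.994 km/s.
Δv₁ = |v_t − v_c| = |33.994 − 25.425| = 8.569 km/s.

Δv₁ = 8570 m/s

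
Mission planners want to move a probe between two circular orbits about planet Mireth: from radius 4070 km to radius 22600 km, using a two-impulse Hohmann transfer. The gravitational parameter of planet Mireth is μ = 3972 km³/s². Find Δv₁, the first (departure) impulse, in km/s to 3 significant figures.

Transfer-ellipse semi-major axis a_t = (r₁ + r₂)/2 = (4070 + 22600)/2 = 13335 km.
On the circular orbit at r = 4070 km, v_c = √(μ/r) = 0.98789 km/s.
Vis-viva on the transfer ellipse at r = 4070 km gives v_t = √[μ(2/r − 1/a_t)] = 1.2861 km/s.
Δv₁ = |v_t − v_c| = |1.2861 − 0.98789| = 0.2982 km/s.

Δv₁ = 0.298 km/s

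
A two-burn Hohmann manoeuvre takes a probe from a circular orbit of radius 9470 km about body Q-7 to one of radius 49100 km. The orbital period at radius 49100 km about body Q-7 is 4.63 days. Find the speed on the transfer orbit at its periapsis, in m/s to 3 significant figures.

v = 2270 m/s

From Kepler's third law T² = 4π²r³/μ at r = 49100 km, T = 4.63 days = 4.63 × 86400 s = 4.00032×10^5 s: μ = 4π²r³/T² = 29202.1 km³/s².
The Hohmann ellipse has a_t = (r₁ + r₂)/2 = 29285 km.
The periapsis of the transfer ellipse is at r = 9470 km.
Applying v² = μ(2/r − 1/a_t): v = 2.274 km/s.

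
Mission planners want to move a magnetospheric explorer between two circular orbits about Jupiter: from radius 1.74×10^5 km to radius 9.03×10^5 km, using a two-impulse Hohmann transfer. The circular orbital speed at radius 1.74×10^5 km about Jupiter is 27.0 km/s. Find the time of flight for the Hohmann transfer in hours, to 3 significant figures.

t = 30.6 hours

From the circular-orbit relation v² = μ/r at r = 1.74×10^5 km: μ = v²r = (27.0)² × 1.74×10^5 = 1.26846×10^8 km³/s².
Transfer-ellipse semi-major axis a_t = (r₁ + r₂)/2 = (1.740×10^5 + 9.030×10^5)/2 = 5.385×10^5 km.
Half the transfer-orbit period gives t = π√(a_t³/μ) = 1.102×10^5 s.
Converting: 1.102×10^5 s ÷ 3600 s/hour = 30.6 hours.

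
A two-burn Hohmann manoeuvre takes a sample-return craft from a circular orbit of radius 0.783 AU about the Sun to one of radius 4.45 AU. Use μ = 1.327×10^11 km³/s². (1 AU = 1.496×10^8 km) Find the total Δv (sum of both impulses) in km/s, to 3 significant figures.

Δv = 16.6 km/s

In km: r₁ = 0.783 × 1.496×10^8 = 1.171368×10^8 km; r₂ = 4.45 × 1.496×10^8 = 6.6572×10^8 km.
The Hohmann ellipse has a_t = (r₁ + r₂)/2 = 3.914284×10^8 km.
At r₁ the circular-orbit speed is v₁ = √(μ/r₁) = 33.658 km/s.
On the transfer ellipse at r₁, vis-viva gives v_p = √[μ(2/r₁ − 1/a_t)] = 43.894 km/s.
First burn Δv₁ = |v_p − v₁| = 10.236 km/s.
At r₂, v₂ = √(μ/r₂) = 14.1185 km/s.
Transfer-orbit speed at r₂: v_a = √[μ(2/r₂ − 1/a_t)] = 7.72343 km/s.
Second burn Δv₂ = |v₂ − v_a| = 6.3951 km/s.
Total Δv = Δv₁ + Δv₂ = 16.63 km/s.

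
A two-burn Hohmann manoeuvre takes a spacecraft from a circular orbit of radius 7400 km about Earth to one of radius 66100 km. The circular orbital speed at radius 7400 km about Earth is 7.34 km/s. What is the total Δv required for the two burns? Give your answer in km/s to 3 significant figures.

Δv = 3.86 km/s

From the circular-orbit relation v² = μ/r at r = 7400 km: μ = v²r = (7.34)² × 7400 = 3.98679×10^5 km³/s².
The Hohmann ellipse has a_t = (r₁ + r₂)/2 = 36750 km.
Circular speed at r₁: v₁ = √(μ/r₁) = √(3.98679×10^5/7400) = 7.340 km/s.
Transfer-orbit speed at r₁ (vis-viva): v_p = √[μ(2/r₁ − 1/a_t)] = 9.844 km/s.
First burn Δv₁ = |v_p − v₁| = 2.504 km/s.
At r₂, v₂ = √(μ/r₂) = 2.456 km/s.
Transfer-orbit speed at r₂: v_a = √[μ(2/r₂ − 1/a_t)] = 1.102 km/s.
Second burn Δv₂ = |v₂ − v_a| = 1.354 km/s.
Total Δv = Δv₁ + Δv₂ = 3.858 km/s.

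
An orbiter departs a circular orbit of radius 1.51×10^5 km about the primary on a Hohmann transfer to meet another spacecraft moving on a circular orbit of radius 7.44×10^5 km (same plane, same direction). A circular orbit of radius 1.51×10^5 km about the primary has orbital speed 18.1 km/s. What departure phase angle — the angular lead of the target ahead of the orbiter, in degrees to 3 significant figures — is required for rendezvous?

From the circular-orbit relation v² = μ/r at r = 1.51×10^5 km: μ = v²r = (18.1)² × 1.51×10^5 = 4.94691×10^7 km³/s².
Semi-major axis of the transfer orbit: a_t = (1.510×10^5 + 7.440×10^5)/2 = 4.475×10^5 km.
Transfer time t = π√(a_t³/μ) = 1.3371×10^5 s.
Target angular speed ω₂ = √(μ/r₂³) = 1.0960×10^-5 rad/s.
Angle swept by the target during transfer: ω₂·t = 1.4655 rad = 83.97°.
The orbiter traverses 180° on the transfer ellipse, so the target must lead by 180° − 83.97° = 96.0°.

φ = 96.0°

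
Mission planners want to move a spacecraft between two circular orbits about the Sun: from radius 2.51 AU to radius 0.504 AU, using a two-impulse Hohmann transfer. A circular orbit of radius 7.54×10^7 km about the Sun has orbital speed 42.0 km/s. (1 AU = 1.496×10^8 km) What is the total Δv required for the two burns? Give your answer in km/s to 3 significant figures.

From the circular-orbit relation v² = μ/r at r = 7.54×10^7 km: μ = v²r = (42.0)² × 7.54×10^7 = 1.33006×10^11 km³/s².
In km: r₁ = 2.51 × 1.496×10^8 = 3.75496×10^8 km; r₂ = 0.504 × 1.496×10^8 = 7.53984×10^7 km.
Semi-major axis of the transfer orbit: a_t = (3.75496×10^8 + 7.53984×10^7)/2 = 2.254472×10^8 km.
Circular speed at r₁: v₁ = √(μ/r₁) = √(1.33006×10^11/3.75496×10^8) = 18.8205 km/s.
Transfer-orbit speed at r₁ (v² = μ(2/r − 1/a)): v_a = √[μ(2/r₁ − 1/a_t)] = 10.8841 km/s.
First burn Δv₁ = |v_a − v₁| = 7.936 km/s.
Circular speed at r₂: v₂ = √(μ/r₂) = 42.00 km/s.
Transfer-orbit speed at r₂: v_p = √[μ(2/r₂ − 1/a_t)] = 54.20 km/s.
Second burn Δv₂ = |v₂ − v_p| = 12.20 km/s.
Total Δv = Δv₁ + Δv₂ = 20.14 km/s.

Δv = 20.1 km/s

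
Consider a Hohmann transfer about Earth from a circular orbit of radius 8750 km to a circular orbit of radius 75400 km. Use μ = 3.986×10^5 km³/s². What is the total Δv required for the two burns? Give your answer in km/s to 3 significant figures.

Transfer-ellipse semi-major axis a_t = (r₁ + r₂)/2 = (8750 + 75400)/2 = 42075 km.
At r₁ the circular-orbit speed is v₁ = √(μ/r₁) = 6.749 km/s.
Transfer-orbit speed at r₁ (v² = μ(2/r − 1/a)): v_p = √[μ(2/r₁ − 1/a_t)] = 9.035 km/s.
First burn Δv₁ = |v_p − v₁| = 2.286 km/s.
At r₂, v₂ = √(μ/r₂) = 2.2992 km/s.
Transfer-orbit speed at r₂: v_a = √[μ(2/r₂ − 1/a_t)] = 1.0485 km/s.
Second burn Δv₂ = |v₂ − v_a| = 1.251 km/s.
Δv = Δv₁ + Δv₂ = 2.286 + 1.251 = 3.537 km/s.

Δv = 3.54 km/s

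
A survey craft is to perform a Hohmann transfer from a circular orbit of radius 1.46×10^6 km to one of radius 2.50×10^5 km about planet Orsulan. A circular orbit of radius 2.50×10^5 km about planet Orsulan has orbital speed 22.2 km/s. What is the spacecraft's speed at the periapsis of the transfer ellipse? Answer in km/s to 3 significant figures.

v = 29.0 km/s

From the circular-orbit relation v² = μ/r at r = 2.50×10^5 km: μ = v²r = (22.2)² × 2.50×10^5 = 1.23210×10^8 km³/s².
Transfer-ellipse semi-major axis a_t = (r₁ + r₂)/2 = (1.460×10^6 + 2.500×10^5)/2 = 8.550×10^5 km.
At periapsis, r = 2.500×10^5 km.
Applying v² = μ(2/r − 1/a_t): v = 29.01 km/s.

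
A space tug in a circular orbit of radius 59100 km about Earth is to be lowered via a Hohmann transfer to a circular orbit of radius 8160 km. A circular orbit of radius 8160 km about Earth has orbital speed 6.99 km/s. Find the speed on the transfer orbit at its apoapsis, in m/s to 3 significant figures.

v = 1280 m/s

From the circular-orbit relation v² = μ/r at r = 8160 km: μ = v²r = (6.99)² × 8160 = 3.98698×10^5 km³/s².
Transfer-ellipse semi-major axis a_t = (r₁ + r₂)/2 = (59100 + 8160)/2 = 33630 km.
At apoapsis, r = 59100 km.
From the vis-viva equation, v = √[μ(2/r − 1/a_t)] = 1.279 km/s.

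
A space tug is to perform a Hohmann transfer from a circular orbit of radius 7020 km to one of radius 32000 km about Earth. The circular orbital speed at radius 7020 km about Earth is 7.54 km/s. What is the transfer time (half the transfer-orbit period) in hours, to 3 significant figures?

From the circular-orbit relation v² = μ/r at r = 7020 km: μ = v²r = (7.54)² × 7020 = 3.99098×10^5 km³/s².
Semi-major axis of the transfer orbit: a_t = (7020 + 32000)/2 = 19510 km.
By Kepler's third law the transfer-orbit period is T = 2π√(a_t³/μ), so t = T/2 = 13550 s.
Converting: 13550 s ÷ 3600 s/hour = 3.76 hours.

t = 3.76 hours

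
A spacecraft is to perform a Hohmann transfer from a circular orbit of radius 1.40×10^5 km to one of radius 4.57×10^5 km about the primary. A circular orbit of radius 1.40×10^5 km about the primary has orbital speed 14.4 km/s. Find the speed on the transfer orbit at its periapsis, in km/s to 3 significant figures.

From the circular-orbit relation v² = μ/r at r = 1.40×10^5 km: μ = v²r = (14.4)² × 1.40×10^5 = 2.90304×10^7 km³/s².
Semi-major axis of the transfer orbit: a_t = (1.400×10^5 + 4.570×10^5)/2 = 2.985×10^5 km.
At periapsis, r = 1.400×10^5 km.
Applying v² = μ(2/r − 1/a_t): v = 17.82 km/s.

v = 17.8 km/s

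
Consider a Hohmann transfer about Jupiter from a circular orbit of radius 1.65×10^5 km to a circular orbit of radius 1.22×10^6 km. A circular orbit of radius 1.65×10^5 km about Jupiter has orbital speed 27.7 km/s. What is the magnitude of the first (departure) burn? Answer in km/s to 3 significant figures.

From the circular-orbit relation v² = μ/r at r = 1.65×10^5 km: μ = v²r = (27.7)² × 1.65×10^5 = 1.26603×10^8 km³/s².
Semi-major axis of the transfer orbit: a_t = (1.650×10^5 + 1.220×10^6)/2 = 6.925×10^5 km.
On the circular orbit at r = 1.650×10^5 km, v_c = √(μ/r) = 27.700 km/s.
Transfer-orbit speed at the same r (vis-viva, a = a_t): v_t = √[μ(2/r − 1/a_t)] = 36.766 km/s.
Δv₁ = |v_t − v_c| = |36.766 − 27.700| = 9.066 km/s.

Δv₁ = 9.07 km/s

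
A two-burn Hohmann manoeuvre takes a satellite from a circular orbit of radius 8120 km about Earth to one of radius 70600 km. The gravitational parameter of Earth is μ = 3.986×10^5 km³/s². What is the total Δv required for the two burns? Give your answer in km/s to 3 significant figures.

Transfer-ellipse semi-major axis a_t = (r₁ + r₂)/2 = (8120 + 70600)/2 = 39360 km.
Circular speed at r₁: v₁ = √(μ/r₁) = √(3.986×10^5/8120) = 7.0063 km/s.
On the transfer ellipse at r₁, vis-viva equation gives v_p = √[μ(2/r₁ − 1/a_t)] = 9.3835 km/s.
First burn Δv₁ = |v_p − v₁| = 2.377 km/s.
Circular speed at r₂: v₂ = √(μ/r₂) = 2.376 km/s.
Transfer-orbit speed at r₂: v_a = √[μ(2/r₂ − 1/a_t)] = 1.079 km/s.
Second burn Δv₂ = |v₂ − v_a| = 1.297 km/s.
Total Δv = Δv₁ + Δv₂ = 3.674 km/s.

Δv = 3.67 km/s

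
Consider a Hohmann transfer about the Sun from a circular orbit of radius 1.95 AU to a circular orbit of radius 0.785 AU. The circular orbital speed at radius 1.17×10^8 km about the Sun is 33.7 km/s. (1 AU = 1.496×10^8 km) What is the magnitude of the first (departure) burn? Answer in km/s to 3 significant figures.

From the circular-orbit relation v² = μ/r at r = 1.17×10^8 km: μ = v²r = (33.7)² × 1.17×10^8 = 1.32876×10^11 km³/s².
In km: r₁ = 1.95 × 1.496×10^8 = 2.9172×10^8 km; r₂ = 0.785 × 1.496×10^8 = 1.17436×10^8 km.
Semi-major axis of the transfer orbit: a_t = (2.9172×10^8 + 1.17436×10^8)/2 = 2.04578×10^8 km.
On the circular orbit at r = 2.9172×10^8 km, v_c = √(μ/r) = 21.342 km/s.
Transfer-orbit speed at the same r (vis-viva, a = a_t): v_t = √[μ(2/r − 1/a_t)] = 16.170 km/s.
Δv₁ = |v_t − v_c| = |16.170 − 21.342| = 5.172 km/s.

Δv₁ = 5.17 km/s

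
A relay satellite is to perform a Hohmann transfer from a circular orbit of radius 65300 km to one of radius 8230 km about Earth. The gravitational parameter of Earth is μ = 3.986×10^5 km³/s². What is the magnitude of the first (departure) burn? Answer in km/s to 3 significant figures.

The Hohmann ellipse has a_t = (r₁ + r₂)/2 = 36765 km.
On the circular orbit at r = 65300 km, v_c = √(μ/r) = 2.471 km/s.
Vis-viva on the transfer ellipse at r = 65300 km gives v_t = √[μ(2/r − 1/a_t)] = 1.169 km/s.
Δv₁ = |v_t − v_c| = |1.169 − 2.471| = 1.302 km/s.

Δv₁ = 1.30 km/s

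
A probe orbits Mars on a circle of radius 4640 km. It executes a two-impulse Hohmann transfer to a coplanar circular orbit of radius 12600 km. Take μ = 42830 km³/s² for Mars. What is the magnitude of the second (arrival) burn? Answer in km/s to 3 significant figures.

Δv₂ = 0.491 km/s

The Hohmann ellipse has a_t = (r₁ + r₂)/2 = 8620 km.
Circular speed at r = 12600 km: v_c = √(μ/r) = 1.844 km/s.
Transfer-orbit speed at the same r (vis-viva, a = a_t): v_t = √[μ(2/r − 1/a_t)] = 1.353 km/s.
Δv₂ = |v_t − v_c| = |1.353 − 1.844| = 0.4910 km/s.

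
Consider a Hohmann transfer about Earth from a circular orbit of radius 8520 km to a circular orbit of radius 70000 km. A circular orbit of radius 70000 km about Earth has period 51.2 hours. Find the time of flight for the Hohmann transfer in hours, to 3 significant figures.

t = 10.8 hours

From Kepler's third law T² = 4π²r³/μ at r = 70000 km, T = 51.2 hours = 51.2 × 3600 s = 1.8432×10^5 s: μ = 4π²r³/T² = 3.98574×10^5 km³/s².
The Hohmann ellipse has a_t = (r₁ + r₂)/2 = 39260 km.
Half the transfer-orbit period gives t = π√(a_t³/μ) = 38710 s.
Converting: 38710 s ÷ 3600 s/hour = 10.8 hours.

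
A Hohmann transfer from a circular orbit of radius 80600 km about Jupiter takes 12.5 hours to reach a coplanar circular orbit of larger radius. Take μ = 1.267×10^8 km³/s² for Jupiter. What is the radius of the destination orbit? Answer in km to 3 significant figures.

Transfer time t = 12.5 hours = 45000 s, and t = π√(a_t³/μ).
So a_t = (μ t²/π²)^(1/3) = (1.267×10^8 × (45000)² / π²)^(1/3) = 2.9623×10^5 km.
Since a_t = (r₁ + r₂)/2, r₂ = 2a_t − r₁ = 2×2.9623×10^5 − 80600 = 5.1186×10^5 km.

r₂ = 5.12×10^5 km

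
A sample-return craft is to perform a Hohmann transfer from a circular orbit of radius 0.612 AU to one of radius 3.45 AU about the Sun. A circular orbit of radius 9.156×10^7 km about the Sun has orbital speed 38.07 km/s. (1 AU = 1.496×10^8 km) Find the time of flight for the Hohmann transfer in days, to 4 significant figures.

From the circular-orbit relation v² = μ/r at r = 9.156×10^7 km: μ = v²r = (38.07)² × 9.156×10^7 = 1.32700×10^11 km³/s².
In km: r₁ = 0.612 × 1.496×10^8 = 9.15552×10^7 km; r₂ = 3.45 × 1.496×10^8 = 5.1612×10^8 km.
Semi-major axis of the transfer orbit: a_t = (9.15552×10^7 + 5.1612×10^8)/2 = 3.038376×10^8 km.
Half the transfer-orbit period gives t = π√(a_t³/μ) = 4.567×10^7 s.
Converting: 4.567×10^7 s ÷ 86400 s/day = 528.6 days.

t = 528.6 days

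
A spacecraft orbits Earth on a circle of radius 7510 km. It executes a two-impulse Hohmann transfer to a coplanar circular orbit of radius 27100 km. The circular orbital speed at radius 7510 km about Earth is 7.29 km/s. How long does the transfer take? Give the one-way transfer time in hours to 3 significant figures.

t = 3.14 hours

From the circular-orbit relation v² = μ/r at r = 7510 km: μ = v²r = (7.29)² × 7510 = 3.99112×10^5 km³/s².
Transfer-ellipse semi-major axis a_t = (r₁ + r₂)/2 = (7510 + 27100)/2 = 17305 km.
Half the transfer-orbit period gives t = π√(a_t³/μ) = 11320 s.
Converting: 11320 s ÷ 3600 s/hour = 3.14 hours.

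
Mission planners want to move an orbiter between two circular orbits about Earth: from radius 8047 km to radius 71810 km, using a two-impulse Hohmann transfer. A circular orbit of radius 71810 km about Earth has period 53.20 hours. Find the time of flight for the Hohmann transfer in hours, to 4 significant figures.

From Kepler's third law T² = 4π²r³/μ at r = 71810 km, T = 53.20 hours = 53.20 × 3600 s = 1.9152×10^5 s: μ = 4π²r³/T² = 3.98553×10^5 km³/s².
The Hohmann ellipse has a_t = (r₁ + r₂)/2 = 39928.5 km.
By Kepler's third law the transfer-orbit period is T = 2π√(a_t³/μ), so t = T/2 = 39700 s.
Converting: 39700 s ÷ 3600 s/hour = 11.03 hours.

t = 11.03 hours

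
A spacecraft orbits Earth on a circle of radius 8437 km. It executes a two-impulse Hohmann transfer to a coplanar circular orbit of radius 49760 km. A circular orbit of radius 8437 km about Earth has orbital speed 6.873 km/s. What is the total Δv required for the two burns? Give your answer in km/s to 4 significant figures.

Δv = 3.421 km/s

From the circular-orbit relation v² = μ/r at r = 8437 km: μ = v²r = (6.873)² × 8437 = 3.98548×10^5 km³/s².
Transfer-ellipse semi-major axis a_t = (r₁ + r₂)/2 = (8437 + 49760)/2 = 29098.5 km.
Circular speed at r₁: v₁ = √(μ/r₁) = √(3.98548×10^5/8437) = 6.873 km/s.
On the transfer ellipse at r₁, vis-viva gives v_p = √[μ(2/r₁ − 1/a_t)] = 8.988 km/s.
First burn Δv₁ = |v_p − v₁| = 2.115 km/s.
At r₂, v₂ = √(μ/r₂) = 2.830 km/s.
Transfer-orbit speed at r₂: v_a = √[μ(2/r₂ − 1/a_t)] = 1.524 km/s.
Second burn Δv₂ = |v₂ − v_a| = 1.306 km/s.
Total Δv = Δv₁ + Δv₂ = 3.421 km/s.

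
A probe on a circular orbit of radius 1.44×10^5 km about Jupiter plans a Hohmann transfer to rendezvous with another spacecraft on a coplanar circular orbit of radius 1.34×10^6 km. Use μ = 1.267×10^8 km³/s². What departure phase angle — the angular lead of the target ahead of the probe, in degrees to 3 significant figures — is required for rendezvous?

φ = 106°

Transfer-ellipse semi-major axis a_t = (r₁ + r₂)/2 = (1.440×10^5 + 1.340×10^6)/2 = 7.420×10^5 km.
Transfer time t = π√(a_t³/μ) = 1.7839×10^5 s.
Target angular speed ω₂ = √(μ/r₂³) = 7.2566×10^-6 rad/s.
Angle swept by the target during transfer: ω₂·t = 1.2945 rad = 74.17°.
Arrival is 180° from departure on the ellipse, so φ = 180° − 74.17° = 106°.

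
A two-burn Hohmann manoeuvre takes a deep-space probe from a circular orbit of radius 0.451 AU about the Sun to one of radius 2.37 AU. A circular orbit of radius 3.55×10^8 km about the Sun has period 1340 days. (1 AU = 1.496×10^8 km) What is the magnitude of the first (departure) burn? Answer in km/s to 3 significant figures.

Δv₁ = 13.1 km/s

From Kepler's third law T² = 4π²r³/μ at r = 3.55×10^8 km, T = 1340 days = 1340 × 86400 s = 1.15776×10^8 s: μ = 4π²r³/T² = 1.31767×10^11 km³/s².
In km: r₁ = 0.451 × 1.496×10^8 = 6.74696×10^7 km; r₂ = 2.37 × 1.496×10^8 = 3.54552×10^8 km.
Semi-major axis of the transfer orbit: a_t = (6.74696×10^7 + 3.54552×10^8)/2 = 2.110108×10^8 km.
On the circular orbit at r = 6.74696×10^7 km, v_c = √(μ/r) = 44.19 km/s.
Vis-viva on the transfer ellipse at r = 6.74696×10^7 km gives v_t = √[μ(2/r − 1/a_t)] = 57.28 km/s.
Δv₁ = |v_t − v_c| = |57.28 − 44.19| = 13.09 km/s.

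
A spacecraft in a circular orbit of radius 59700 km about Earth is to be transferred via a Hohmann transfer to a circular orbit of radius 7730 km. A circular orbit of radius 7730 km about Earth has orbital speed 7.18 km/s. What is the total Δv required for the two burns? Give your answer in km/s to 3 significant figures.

From the circular-orbit relation v² = μ/r at r = 7730 km: μ = v²r = (7.18)² × 7730 = 3.98500×10^5 km³/s².
The Hohmann ellipse has a_t = (r₁ + r₂)/2 = 33715 km.
At r₁ the circular-orbit speed is v₁ = √(μ/r₁) = 2.584 km/s.
Transfer-orbit speed at r₁ (vis-viva): v_a = √[μ(2/r₁ − 1/a_t)] = 1.237 km/s.
First burn Δv₁ = |v_a − v₁| = 1.347 km/s.
At r₂, v₂ = √(μ/r₂) = 7.180 km/s.
Transfer-orbit speed at r₂: v_p = √[μ(2/r₂ − 1/a_t)] = 9.554 km/s.
Second burn Δv₂ = |v₂ − v_p| = 2.374 km/s.
Total Δv = Δv₁ + Δv₂ = 3.721 km/s.

Δv = 3.72 km/s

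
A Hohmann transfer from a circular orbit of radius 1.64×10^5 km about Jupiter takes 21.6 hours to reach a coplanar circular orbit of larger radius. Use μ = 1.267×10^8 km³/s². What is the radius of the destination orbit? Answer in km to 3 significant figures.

Transfer time t = 21.6 hours = 77760 s, and t = π√(a_t³/μ).
So a_t = (μ t²/π²)^(1/3) = (1.267×10^8 × (77760)² / π²)^(1/3) = 4.2658×10^5 km.
Since a_t = (r₁ + r₂)/2, r₂ = 2a_t − r₁ = 2×4.2658×10^5 − 1.640×10^5 = 6.8916×10^5 km.

r₂ = 6.89×10^5 km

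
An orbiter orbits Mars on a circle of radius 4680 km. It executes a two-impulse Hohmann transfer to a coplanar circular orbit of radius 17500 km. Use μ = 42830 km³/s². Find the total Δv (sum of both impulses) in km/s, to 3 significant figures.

Δv = 1.32 km/s

Semi-major axis of the transfer orbit: a_t = (4680 + 17500)/2 = 11090 km.
Circular speed at r₁: v₁ = √(μ/r₁) = √(42830/4680) = 3.025 km/s.
On the transfer ellipse at r₁, v² = μ(2/r − 1/a) gives v_p = √[μ(2/r₁ − 1/a_t)] = 3.800 km/s.
First burn Δv₁ = |v_p − v₁| = 0.7750 km/s.
Circular speed at r₂: v₂ = √(μ/r₂) = 1.5644 km/s.
Transfer-orbit speed at r₂: v_a = √[μ(2/r₂ − 1/a_t)] = 1.0163 km/s.
Second burn Δv₂ = |v₂ − v_a| = 0.5481 km/s.
Δv = Δv₁ + Δv₂ = 0.7750 + 0.5481 = 1.323 km/s.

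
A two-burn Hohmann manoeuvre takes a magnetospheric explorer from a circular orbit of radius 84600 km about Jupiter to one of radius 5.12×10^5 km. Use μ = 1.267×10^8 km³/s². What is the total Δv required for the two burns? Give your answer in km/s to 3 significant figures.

Transfer-ellipse semi-major axis a_t = (r₁ + r₂)/2 = (84600 + 5.120×10^5)/2 = 2.983×10^5 km.
At r₁ the circular-orbit speed is v₁ = √(μ/r₁) = 38.70 km/s.
Transfer-orbit speed at r₁ (v² = μ(2/r − 1/a)): v_p = √[μ(2/r₁ − 1/a_t)] = 50.70 km/s.
First burn Δv₁ = |v_p − v₁| = 12.00 km/s.
Circular speed at r₂: v₂ = √(μ/r₂) = 15.73 km/s.
Transfer-orbit speed at r₂: v_a = √[μ(2/r₂ − 1/a_t)] = 8.377 km/s.
Second burn Δv₂ = |v₂ − v_a| = 7.353 km/s.
Δv = Δv₁ + Δv₂ = 12.00 + 7.353 = 19.35 km/s.

Δv = 19.4 km/s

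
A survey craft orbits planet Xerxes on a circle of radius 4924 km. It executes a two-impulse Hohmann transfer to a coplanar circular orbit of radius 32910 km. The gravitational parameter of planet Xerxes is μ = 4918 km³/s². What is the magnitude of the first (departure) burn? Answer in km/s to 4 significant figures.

Δv₁ = 0.3188 km/s

Transfer-ellipse semi-major axis a_t = (r₁ + r₂)/2 = (4924 + 32910)/2 = 18917 km.
On the circular orbit at r = 4924 km, v_c = √(μ/r) = 0.99939 km/s.
Vis-viva on the transfer ellipse at r = 4924 km gives v_t = √[μ(2/r − 1/a_t)] = 1.3182 km/s.
Δv₁ = |v_t − v_c| = |1.3182 − 0.99939| = 0.3188 km/s.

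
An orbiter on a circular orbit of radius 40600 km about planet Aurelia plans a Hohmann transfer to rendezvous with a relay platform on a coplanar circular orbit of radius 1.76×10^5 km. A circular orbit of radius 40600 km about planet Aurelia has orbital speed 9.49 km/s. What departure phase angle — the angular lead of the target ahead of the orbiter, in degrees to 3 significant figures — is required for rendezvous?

φ = 93.1°

From the circular-orbit relation v² = μ/r at r = 40600 km: μ = v²r = (9.49)² × 40600 = 3.65644×10^6 km³/s².
The Hohmann ellipse has a_t = (r₁ + r₂)/2 = 1.083×10^5 km.
The half-period of the transfer ellipse is t = π√(a_t³/μ) = 58554.9 s.
The target's mean motion on its circular orbit is ω₂ = √(μ/r₂³) = 2.58976×10^-5 rad/s.
Angle swept by the target during transfer: ω₂·t = 1.51643 rad = 86.89°.
Arrival is 180° from departure on the ellipse, so φ = 180° − 86.89° = 93.1°.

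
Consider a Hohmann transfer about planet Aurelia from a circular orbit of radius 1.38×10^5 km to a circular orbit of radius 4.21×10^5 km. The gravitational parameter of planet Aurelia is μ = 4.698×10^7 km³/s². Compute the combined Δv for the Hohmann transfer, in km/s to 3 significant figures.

Δv = 7.33 km/s

Transfer-ellipse semi-major axis a_t = (r₁ + r₂)/2 = (1.380×10^5 + 4.210×10^5)/2 = 2.795×10^5 km.
At r₁ the circular-orbit speed is v₁ = √(μ/r₁) = 18.451 km/s.
On the transfer ellipse at r₁, vis-viva equation gives v_p = √[μ(2/r₁ − 1/a_t)] = 22.645 km/s.
First burn Δv₁ = |v_p − v₁| = 4.194 km/s.
At r₂, v₂ = √(μ/r₂) = 10.564 km/s.
Transfer-orbit speed at r₂: v_a = √[μ(2/r₂ − 1/a_t)] = 7.4227 km/s.
Second burn Δv₂ = |v₂ − v_a| = 3.141 km/s.
Δv = Δv₁ + Δv₂ = 4.194 + 3.141 = 7.335 km/s.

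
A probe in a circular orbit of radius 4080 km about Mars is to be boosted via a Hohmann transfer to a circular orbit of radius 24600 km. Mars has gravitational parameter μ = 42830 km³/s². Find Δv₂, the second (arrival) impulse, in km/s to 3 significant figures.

Δv₂ = 0.616 km/s

Semi-major axis of the transfer orbit: a_t = (4080 + 24600)/2 = 14340 km.
On the circular orbit at r = 24600 km, v_c = √(μ/r) = 1.3195 km/s.
Vis-viva on the transfer ellipse at r = 24600 km gives v_t = √[μ(2/r − 1/a_t)] = 0.70382 km/s.
Δv₂ = |v_t − v_c| = |0.70382 − 1.3195| = 0.6157 km/s.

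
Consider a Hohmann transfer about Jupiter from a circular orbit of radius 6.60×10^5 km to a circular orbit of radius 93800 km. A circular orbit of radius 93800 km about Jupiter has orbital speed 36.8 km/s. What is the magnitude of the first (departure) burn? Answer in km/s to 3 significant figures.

Δv₁ = 6.95 km/s

From the circular-orbit relation v² = μ/r at r = 93800 km: μ = v²r = (36.8)² × 93800 = 1.27028×10^8 km³/s².
The Hohmann ellipse has a_t = (r₁ + r₂)/2 = 3.769×10^5 km.
On the circular orbit at r = 6.600×10^5 km, v_c = √(μ/r) = 13.873 km/s.
Transfer-orbit speed at the same r (vis-viva, a = a_t): v_t = √[μ(2/r − 1/a_t)] = 6.9209 km/s.
Δv₁ = |v_t − v_c| = |6.9209 − 13.873| = 6.952 km/s.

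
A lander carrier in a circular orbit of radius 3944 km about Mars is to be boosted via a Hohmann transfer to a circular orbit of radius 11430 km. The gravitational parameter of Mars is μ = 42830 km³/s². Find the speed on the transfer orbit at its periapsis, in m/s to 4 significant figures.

Transfer-ellipse semi-major axis a_t = (r₁ + r₂)/2 = (3944 + 11430)/2 = 7687 km.
At periapsis, r = 3944 km.
Applying v² = μ(2/r − 1/a_t): v = 4.018 km/s.

v = 4018 m/s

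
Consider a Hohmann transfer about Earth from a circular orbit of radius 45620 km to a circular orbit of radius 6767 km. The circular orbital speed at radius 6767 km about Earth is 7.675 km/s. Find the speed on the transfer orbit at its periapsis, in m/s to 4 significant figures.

From the circular-orbit relation v² = μ/r at r = 6767 km: μ = v²r = (7.675)² × 6767 = 3.98614×10^5 km³/s².
Transfer-ellipse semi-major axis a_t = (r₁ + r₂)/2 = (45620 + 6767)/2 = 26193.5 km.
The periapsis of the transfer ellipse is at r = 6767 km.
Vis-viva: v = √[μ(2/r − 1/a_t)] = √[3.98614×10^5 × (2/6767 − 1/26193.5)] = 10.13 km/s.

v = 10130 m/s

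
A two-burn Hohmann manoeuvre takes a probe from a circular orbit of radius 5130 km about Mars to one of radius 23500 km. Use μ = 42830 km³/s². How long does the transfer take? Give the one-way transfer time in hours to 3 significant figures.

Semi-major axis of the transfer orbit: a_t = (5130 + 23500)/2 = 14315 km.
Transfer time t = π√(a_t³/μ) = π√((14315)³ / 42830) = 26000 s.
Converting: 26000 s ÷ 3600 s/hour = 7.22 hours.

t = 7.22 hours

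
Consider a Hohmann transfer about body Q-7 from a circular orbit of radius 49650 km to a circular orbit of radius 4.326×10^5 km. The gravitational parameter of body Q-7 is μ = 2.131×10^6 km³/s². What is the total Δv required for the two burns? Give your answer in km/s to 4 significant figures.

Transfer-ellipse semi-major axis a_t = (r₁ + r₂)/2 = (49650 + 4.326×10^5)/2 = 2.41125×10^5 km.
At r₁ the circular-orbit speed is v₁ = √(μ/r₁) = 6.551 km/s.
On the transfer ellipse at r₁, v² = μ(2/r − 1/a) gives v_p = √[μ(2/r₁ − 1/a_t)] = 8.775 km/s.
First burn Δv₁ = |v_p − v₁| = 2.224 km/s.
Circular speed at r₂: v₂ = √(μ/r₂) = 2.219 km/s.
Transfer-orbit speed at r₂: v_a = √[μ(2/r₂ − 1/a_t)] = 1.007 km/s.
Second burn Δv₂ = |v₂ − v_a| = 1.212 km/s.
Δv = Δv₁ + Δv₂ = 2.224 + 1.212 = 3.436 km/s.

Δv = 3.436 km/s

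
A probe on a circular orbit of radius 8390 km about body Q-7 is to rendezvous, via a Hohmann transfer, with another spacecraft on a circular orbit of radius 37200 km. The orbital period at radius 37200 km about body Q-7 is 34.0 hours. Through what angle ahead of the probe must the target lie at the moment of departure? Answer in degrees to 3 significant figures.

φ = 93.7°

From Kepler's third law T² = 4π²r³/μ at r = 37200 km, T = 34.0 hours = 34.0 × 3600 s = 1.224×10^5 s: μ = 4π²r³/T² = 1.35652×10^5 km³/s².
The Hohmann ellipse has a_t = (r₁ + r₂)/2 = 22795 km.
Transfer time t = π√(a_t³/μ) = 29360 s.
Target angular speed ω₂ = √(μ/r₂³) = 5.133×10^-5 rad/s.
Angle swept by the target during transfer: ω₂·t = 1.507 rad = 86.34°.
Arrival is 180° from departure on the ellipse, so φ = 180° − 86.34° = 93.7°.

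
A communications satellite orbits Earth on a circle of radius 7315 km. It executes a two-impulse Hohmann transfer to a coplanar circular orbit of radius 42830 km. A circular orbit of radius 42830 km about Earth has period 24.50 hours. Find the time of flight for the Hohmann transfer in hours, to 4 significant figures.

From Kepler's third law T² = 4π²r³/μ at r = 42830 km, T = 24.50 hours = 24.50 × 3600 s = 88200 s: μ = 4π²r³/T² = 3.98719×10^5 km³/s².
Transfer-ellipse semi-major axis a_t = (r₁ + r₂)/2 = (7315 + 42830)/2 = 25072.5 km.
Transfer time t = π√(a_t³/μ) = π√((25072.5)³ / 3.98719×10^5) = 19752 s.
Converting: 19752 s ÷ 3600 s/hour = 5.487 hours.

t = 5.487 hours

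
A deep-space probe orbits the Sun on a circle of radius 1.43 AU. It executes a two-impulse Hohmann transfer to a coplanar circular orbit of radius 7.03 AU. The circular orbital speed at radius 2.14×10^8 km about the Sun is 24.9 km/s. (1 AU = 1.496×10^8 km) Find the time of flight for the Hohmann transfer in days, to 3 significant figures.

From the circular-orbit relation v² = μ/r at r = 2.14×10^8 km: μ = v²r = (24.9)² × 2.14×10^8 = 1.32682×10^11 km³/s².
In km: r₁ = 1.43 × 1.496×10^8 = 2.13928×10^8 km; r₂ = 7.03 × 1.496×10^8 = 1.051688×10^9 km.
Semi-major axis of the transfer orbit: a_t = (2.13928×10^8 + 1.051688×10^9)/2 = 6.32808×10^8 km.
By Kepler's third law the transfer-orbit period is T = 2π√(a_t³/μ), so t = T/2 = 1.373×10^8 s.
Converting: 1.373×10^8 s ÷ 86400 s/day = 1590 days.

t = 1590 days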